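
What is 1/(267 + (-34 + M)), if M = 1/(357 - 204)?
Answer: 153/35650 ≈ 0.0042917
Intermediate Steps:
M = 1/153 ≈ 0.0065359
1/(267 + (-34 + M)) = 1/(267 + (-34 + 1/153)) = 1/(267 - 5201/153) = 1/(35650/153) = 153/35650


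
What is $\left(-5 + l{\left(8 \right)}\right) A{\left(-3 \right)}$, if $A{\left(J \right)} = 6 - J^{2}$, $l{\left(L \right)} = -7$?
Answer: $36$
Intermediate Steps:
$\left(-5 + l{\left(8 \right)}\right) A{\left(-3 \right)} = \left(-5 - 7\right) \left(6 - \left(-3\right)^{2}\right) = - 12 \left(6 - 9\right) = \left(-12\right) \left(-3\right) = 36$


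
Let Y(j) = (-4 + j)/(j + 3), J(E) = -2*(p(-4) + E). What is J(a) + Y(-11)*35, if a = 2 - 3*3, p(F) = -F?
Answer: 573/8 ≈ 71.625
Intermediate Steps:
a = -7 (a = 2 - 9 = -7)
J(E) = -8 - 2*E (J(E) = -2*(-1*(-4) + E) = -2*(4 + E) = -8 - 2*E)
Y(j) = (-4 + j)/(3 + j)
J(a) + Y(-11)*35 = (-8 - 2*(-7)) + ((-4 - 11)/(3 - 11))*35 = (-8 + 14) + (-15/(-8))*35 = 6 - ⅛*(-15)*35 = 6 + (15/8)*35 = 6 + 525/8 = 573/8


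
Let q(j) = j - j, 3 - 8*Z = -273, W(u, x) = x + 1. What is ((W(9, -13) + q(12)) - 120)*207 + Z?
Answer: -54579/2 ≈ -27290.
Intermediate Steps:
W(u, x) = 1 + x
Z = 69/2 (Z = 3/8 - ⅛*(-273) = 3/8 + 273/8 = 69/2 ≈ 34.500)
q(j) = 0
((W(9, -13) + q(12)) - 120)*207 + Z = (((1 - 13) + 0) - 120)*207 + 69/2 = ((-12 + 0) - 120)*207 + 69/2 = (-12 - 120)*207 + 69/2 = -132*207 + 69/2 = -27324 + 69/2 = -54579/2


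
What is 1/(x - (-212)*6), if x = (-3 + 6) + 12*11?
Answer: 1/1407 ≈ 0.00071073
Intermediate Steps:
x = 135 (x = 3 + 132 = 135)
1/(x - (-212)*6) = 1/(135 - (-212)*6) = 1/(135 - 53*(-24)) = 1/(135 + 1272) = 1/1407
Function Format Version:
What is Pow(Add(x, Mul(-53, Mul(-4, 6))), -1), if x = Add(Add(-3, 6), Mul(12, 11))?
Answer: Rational(1, 1407) ≈ 0.00071073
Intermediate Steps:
x = 135 (x = Add(3, 132) = 135)
Pow(Add(x, Mul(-53, Mul(-4, 6))), -1) = Pow(Add(135, Mul(-53, Mul(-4, 6))), -1) = Pow(Add(135, Mul(-53, -24)), -1) = Pow(Add(135, 1272), -1) = Pow(1407, -1) = Rational(1, 1407)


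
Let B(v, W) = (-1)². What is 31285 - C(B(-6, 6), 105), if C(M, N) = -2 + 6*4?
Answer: 31263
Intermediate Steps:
B(v, W) = 1
C(M, N) = 22 (C(M, N) = -2 + 24 = 22)
31285 - C(B(-6, 6), 105) = 31285 - 1*22 = 31285 - 22 = 31263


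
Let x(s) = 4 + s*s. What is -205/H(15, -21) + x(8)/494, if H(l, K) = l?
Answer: -10025/741 ≈ -13.529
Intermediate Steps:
x(s) = 4 + s**2
-205/H(15, -21) + x(8)/494 = -205/15 + (4 + 8**2)/494 = -205*1/15 + (4 + 64)*(1/494) = -41/3 + 68*(1/494) = -41/3 + 34/247 = -10025/741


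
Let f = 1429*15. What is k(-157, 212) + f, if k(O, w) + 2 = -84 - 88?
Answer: 21261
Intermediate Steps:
f = 21435
k(O, w) = -174 (k(O, w) = -2 + (-84 - 88) = -2 - 172 = -174)
k(-157, 212) + f = -174 + 21435 = 21261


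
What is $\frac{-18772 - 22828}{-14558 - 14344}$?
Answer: $\frac{20800}{14451} \approx 1.4393$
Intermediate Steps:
$\frac{-18772 - 22828}{-14558 - 14344} = - \frac{41600}{-28902} = \left(-41600\right) \left(- \frac{1}{28902}\right) = \frac{20800}{14451}$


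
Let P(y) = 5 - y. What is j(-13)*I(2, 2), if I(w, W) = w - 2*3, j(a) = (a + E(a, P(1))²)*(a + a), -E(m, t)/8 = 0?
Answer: -1352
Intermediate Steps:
E(m, t) = 0 (E(m, t) = -8*0 = 0)
j(a) = 2*a² (j(a) = (a + 0²)*(a + a) = (a + 0)*(2*a) = a*(2*a) = 2*a²)
I(w, W) = -6 + w (I(w, W) = w - 6 = -6 + w)
j(-13)*I(2, 2) = (2*(-13)²)*(-6 + 2) = (2*169)*(-4) = 338*(-4) = -1352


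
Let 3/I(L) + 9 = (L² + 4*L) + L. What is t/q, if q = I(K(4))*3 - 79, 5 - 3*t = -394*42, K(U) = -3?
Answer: -82765/1194 ≈ -69.317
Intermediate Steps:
I(L) = 3/(-9 + L² + 5*L) (I(L) = 3/(-9 + ((L² + 4*L) + L)) = 3/(-9 + (L² + 5*L)) = 3/(-9 + L² + 5*L))
t = 16553/3 (t = 5/3 - (-394)*42/3 = 5/3 - ⅓*(-16548) = 5/3 + 5516 = 16553/3 ≈ 5517.7)
q = -398/5 (q = (3/(-9 + (-3)² + 5*(-3)))*3 - 79 = (3/(-9 + 9 - 15))*3 - 79 = (3/(-15))*3 - 79 = (3*(-1/15))*3 - 79 = -⅕*3 - 79 = -⅗ - 79 = -398/5 ≈ -79.600)
t/q = 16553/(3*(-398/5)) = (16553/3)*(-5/398) = -82765/1194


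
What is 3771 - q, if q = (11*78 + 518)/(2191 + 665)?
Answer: 1346075/357 ≈ 3770.5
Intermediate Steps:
q = 172/357 (q = (858 + 518)/2856 = 1376*(1/2856) = 172/357 ≈ 0.48179)
3771 - q = 3771 - 1*172/357 = 3771 - 172/357 = 1346075/357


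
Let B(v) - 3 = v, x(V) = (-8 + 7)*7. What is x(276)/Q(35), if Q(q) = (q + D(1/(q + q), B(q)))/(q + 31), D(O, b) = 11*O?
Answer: -32340/2461 ≈ -13.141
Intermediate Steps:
x(V) = -7 (x(V) = -1*7 = -7)
B(v) = 3 + v
Q(q) = (q + 11/(2*q))/(31 + q) (Q(q) = (q + 11/(q + q))/(q + 31) = (q + 11/((2*q)))/(31 + q) = (q + 11*(1/(2*q)))/(31 + q) = (q + 11/(2*q))/(31 + q))
x(276)/Q(35) = -7*35*(31 + 35)/(11/2 + 35²) = -7*2310/(11/2 + 1225) = -7/((1/35)*(1/66)*(2461/2)) = -7/2461/4620 = -7*4620/2461 = -32340/2461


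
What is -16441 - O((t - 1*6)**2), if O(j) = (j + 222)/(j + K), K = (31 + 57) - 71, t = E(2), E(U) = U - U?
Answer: -871631/53 ≈ -16446.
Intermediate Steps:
E(U) = 0
t = 0
K = 17 (K = 88 - 71 = 17)
O(j) = (222 + j)/(17 + j) (O(j) = (j + 222)/(j + 17) = (222 + j)/(17 + j))
-16441 - O((t - 1*6)**2) = -16441 - (222 + (0 - 1*6)**2)/(17 + (0 - 1*6)**2) = -16441 - (222 + (0 - 6)**2)/(17 + (0 - 6)**2) = -16441 - (222 + (-6)**2)/(17 + (-6)**2) = -16441 - (222 + 36)/(17 + 36) = -16441 - 258/53 = -871631/53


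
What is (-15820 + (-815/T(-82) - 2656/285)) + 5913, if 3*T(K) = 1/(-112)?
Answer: 75218249/285 ≈ 2.6392e+5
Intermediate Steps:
T(K) = -1/336 (T(K) = (1/3)/(-112) = (1/3)*(-1/112) = -1/336)
(-15820 + (-815/T(-82) - 2656/285)) + 5913 = (-15820 + (-815/(-1/336) - 2656/285)) + 5913 = (-15820 + (-815*(-336) - 2656*1/285)) + 5913 = (-15820 + (273840 - 2656/285)) + 5913 = (-15820 + 78041744/285) + 5913 = 73533044/285 + 5913 = 75218249/285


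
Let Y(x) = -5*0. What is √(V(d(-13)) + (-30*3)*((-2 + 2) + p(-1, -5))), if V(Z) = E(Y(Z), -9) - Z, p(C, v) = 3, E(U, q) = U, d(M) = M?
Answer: I*√257 ≈ 16.031*I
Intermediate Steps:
Y(x) = 0
V(Z) = -Z (V(Z) = 0 - Z = -Z)
√(V(d(-13)) + (-30*3)*((-2 + 2) + p(-1, -5))) = √(-1*(-13) + (-30*3)*((-2 + 2) + 3)) = √(13 - 90*(0 + 3)) = √(13 - 90*3) = √(13 - 270) = √(-257) = I*√257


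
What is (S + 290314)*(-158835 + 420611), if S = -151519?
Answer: 36333199920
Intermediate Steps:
(S + 290314)*(-158835 + 420611) = (-151519 + 290314)*(-158835 + 420611) = 138795*261776 = 36333199920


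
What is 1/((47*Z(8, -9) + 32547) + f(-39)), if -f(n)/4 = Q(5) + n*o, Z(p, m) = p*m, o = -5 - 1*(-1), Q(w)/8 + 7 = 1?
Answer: 1/28731 ≈ 3.4806e-5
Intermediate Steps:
Q(w) = -48 (Q(w) = -56 + 8*1 = -56 + 8 = -48)
o = -4 (o = -5 + 1 = -4)
Z(p, m) = m*p
f(n) = 192 + 16*n (f(n) = -4*(-48 + n*(-4)) = -4*(-48 - 4*n) = 192 + 16*n)
1/((47*Z(8, -9) + 32547) + f(-39)) = 1/((47*(-9*8) + 32547) + (192 + 16*(-39))) = 1/((47*(-72) + 32547) + (192 - 624)) = 1/((-3384 + 32547) - 432) = 1/(29163 - 432) = 1/28731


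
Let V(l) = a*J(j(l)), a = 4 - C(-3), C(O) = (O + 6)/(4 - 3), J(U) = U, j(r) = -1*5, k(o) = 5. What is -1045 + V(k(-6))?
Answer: -1050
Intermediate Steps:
j(r) = -5
C(O) = 6 + O (C(O) = (6 + O)/1 = (6 + O)*1 = 6 + O)
a = 1 (a = 4 - (6 - 3) = 4 - 1*3 = 4 - 3 = 1)
V(l) = -5 (V(l) = 1*(-5) = -5)
-1045 + V(k(-6)) = -1045 - 5 = -1050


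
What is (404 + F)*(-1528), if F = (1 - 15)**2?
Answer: -916800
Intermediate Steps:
F = 196 (F = (-14)**2 = 196)
(404 + F)*(-1528) = (404 + 196)*(-1528) = 600*(-1528) = -916800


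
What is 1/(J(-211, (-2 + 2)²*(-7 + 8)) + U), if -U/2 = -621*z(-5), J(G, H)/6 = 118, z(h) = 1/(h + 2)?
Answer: 1/294 ≈ 0.0034014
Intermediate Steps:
z(h) = 1/(2 + h)
J(G, H) = 708 (J(G, H) = 6*118 = 708)
U = -414 (U = -(-1242)/(2 - 5) = -(-1242)/(-3) = -(-1242)*(-1)/3 = -2*207 = -414)
1/(J(-211, (-2 + 2)²*(-7 + 8)) + U) = 1/(708 - 414) = 1/294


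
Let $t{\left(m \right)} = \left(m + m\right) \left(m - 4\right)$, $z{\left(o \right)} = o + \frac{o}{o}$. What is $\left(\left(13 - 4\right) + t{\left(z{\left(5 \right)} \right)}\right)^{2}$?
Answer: $1089$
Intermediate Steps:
$z{\left(o \right)} = 1 + o$ ($z{\left(o \right)} = o + 1 = 1 + o$)
$t{\left(m \right)} = 2 m \left(-4 + m\right)$
$\left(\left(13 - 4\right) + t{\left(z{\left(5 \right)} \right)}\right)^{2} = \left(\left(13 - 4\right) + 2 \left(1 + 5\right) \left(-4 + \left(1 + 5\right)\right)\right)^{2} = \left(9 + 2 \cdot 6 \left(-4 + 6\right)\right)^{2} = \left(9 + 2 \cdot 6 \cdot 2\right)^{2} = \left(9 + 24\right)^{2} = 33^{2} = 1089$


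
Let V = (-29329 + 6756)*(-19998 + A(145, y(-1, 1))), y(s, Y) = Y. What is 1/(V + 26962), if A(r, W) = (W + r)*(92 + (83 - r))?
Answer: 1/352572076 ≈ 2.8363e-9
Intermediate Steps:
A(r, W) = (175 - r)*(W + r) (A(r, W) = (W + r)*(175 - r) = (175 - r)*(W + r))
V = 352545114 (V = (-29329 + 6756)*(-19998 + (-1*145**2 + 175*1 + 175*145 - 1*1*145)) = -22573*(-19998 + (-1*21025 + 175 + 25375 - 145)) = -22573*(-19998 + (-21025 + 175 + 25375 - 145)) = -22573*(-19998 + 4380) = -22573*(-15618) = 352545114)
1/(V + 26962) = 1/(352545114 + 26962) = 1/352572076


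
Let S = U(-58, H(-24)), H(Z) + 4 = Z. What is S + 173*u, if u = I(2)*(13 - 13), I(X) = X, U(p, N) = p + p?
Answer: -116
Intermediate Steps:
H(Z) = -4 + Z
U(p, N) = 2*p
S = -116 (S = 2*(-58) = -116)
u = 0 (u = 2*(13 - 13) = 2*0 = 0)
S + 173*u = -116 + 173*0 = -116 + 0 = -116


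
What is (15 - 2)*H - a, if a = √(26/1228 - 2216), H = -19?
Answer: -247 - 3*I*√92823906/614 ≈ -247.0 - 47.074*I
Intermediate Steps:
a = 3*I*√92823906/614 (a = √(26*(1/1228) - 2216) = √(13/614 - 2216) = √(-1360611/614) = 3*I*√92823906/614 ≈ 47.074*I)
(15 - 2)*H - a = (15 - 2)*(-19) - 3*I*√92823906/614 = 13*(-19) - 3*I*√92823906/614 = -247 - 3*I*√92823906/614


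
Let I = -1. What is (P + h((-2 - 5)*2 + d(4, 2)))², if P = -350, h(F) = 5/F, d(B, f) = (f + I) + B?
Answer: 9954025/81 ≈ 1.2289e+5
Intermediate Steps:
d(B, f) = -1 + B + f (d(B, f) = (f - 1) + B = (-1 + f) + B = -1 + B + f)
(P + h((-2 - 5)*2 + d(4, 2)))² = (-350 + 5/((-2 - 5)*2 + (-1 + 4 + 2)))² = (-350 + 5/(-7*2 + 5))² = (-350 + 5/(-14 + 5))² = (-350 + 5/(-9))² = (-350 + 5*(-⅑))² = (-350 - 5/9)² = (-3155/9)² = 9954025/81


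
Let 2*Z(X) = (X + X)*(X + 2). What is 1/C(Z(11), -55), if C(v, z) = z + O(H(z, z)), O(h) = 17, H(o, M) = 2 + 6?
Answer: -1/38 ≈ -0.026316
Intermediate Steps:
H(o, M) = 8
Z(X) = X*(2 + X) (Z(X) = ((X + X)*(X + 2))/2 = ((2*X)*(2 + X))/2 = (2*X*(2 + X))/2 = X*(2 + X))
C(v, z) = 17 + z (C(v, z) = z + 17 = 17 + z)
1/C(Z(11), -55) = 1/(17 - 55) = 1/(-38) = -1/38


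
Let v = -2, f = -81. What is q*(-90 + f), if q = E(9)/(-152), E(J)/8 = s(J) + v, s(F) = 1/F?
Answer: -17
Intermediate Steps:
E(J) = -16 + 8/J (E(J) = 8*(1/J - 2) = 8*(-2 + 1/J) = -16 + 8/J)
q = 17/171 (q = (-16 + 8/9)/(-152) = (-16 + 8*(⅑))*(-1/152) = (-16 + 8/9)*(-1/152) = -136/9*(-1/152) = 17/171 ≈ 0.099415)
q*(-90 + f) = 17*(-90 - 81)/171 = (17/171)*(-171) = -17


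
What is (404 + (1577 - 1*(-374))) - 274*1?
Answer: 2081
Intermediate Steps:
(404 + (1577 - 1*(-374))) - 274*1 = (404 + (1577 + 374)) - 274 = (404 + 1951) - 274 = 2355 - 274 = 2081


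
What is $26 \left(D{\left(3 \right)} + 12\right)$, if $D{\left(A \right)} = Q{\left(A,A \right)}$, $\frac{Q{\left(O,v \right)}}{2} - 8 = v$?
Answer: $884$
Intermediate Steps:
$Q{\left(O,v \right)} = 16 + 2 v$
$D{\left(A \right)} = 16 + 2 A$
$26 \left(D{\left(3 \right)} + 12\right) = 26 \left(\left(16 + 2 \cdot 3\right) + 12\right) = 26 \left(\left(16 + 6\right) + 12\right) = 26 \left(22 + 12\right) = 26 \cdot 34 = 884$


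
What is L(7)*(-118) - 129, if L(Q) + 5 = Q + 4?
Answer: -837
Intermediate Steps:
L(Q) = -1 + Q (L(Q) = -5 + (Q + 4) = -5 + (4 + Q) = -1 + Q)
L(7)*(-118) - 129 = (-1 + 7)*(-118) - 129 = 6*(-118) - 129 = -708 - 129 = -837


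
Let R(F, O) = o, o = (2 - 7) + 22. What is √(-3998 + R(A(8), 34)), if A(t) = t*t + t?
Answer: I*√3981 ≈ 63.095*I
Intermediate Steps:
A(t) = t + t² (A(t) = t² + t = t + t²)
o = 17 (o = -5 + 22 = 17)
R(F, O) = 17
√(-3998 + R(A(8), 34)) = √(-3998 + 17) = √(-3981) = I*√3981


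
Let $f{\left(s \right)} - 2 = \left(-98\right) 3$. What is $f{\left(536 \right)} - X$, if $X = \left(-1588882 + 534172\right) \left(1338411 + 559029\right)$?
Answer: $2001248942108$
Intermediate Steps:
$f{\left(s \right)} = -292$ ($f{\left(s \right)} = 2 - 294 = -292$)
$X = -2001248942400$ ($X = \left(-1054710\right) 1897440 = -2001248942400$)
$f{\left(536 \right)} - X = -292 - -2001248942400 = -292 + 2001248942400 = 2001248942108$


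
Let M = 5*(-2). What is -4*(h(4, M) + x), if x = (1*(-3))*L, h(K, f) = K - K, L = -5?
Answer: -60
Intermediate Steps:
M = -10
h(K, f) = 0
x = 15 (x = (1*(-3))*(-5) = -3*(-5) = 15)
-4*(h(4, M) + x) = -4*(0 + 15) = -4*15 = -60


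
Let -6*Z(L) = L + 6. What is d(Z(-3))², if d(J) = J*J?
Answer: 1/16 ≈ 0.062500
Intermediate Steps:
Z(L) = -1 - L/6 (Z(L) = -(L + 6)/6 = -(6 + L)/6 = -1 - L/6)
d(J) = J²
d(Z(-3))² = ((-1 - ⅙*(-3))²)² = ((-1 + ½)²)² = ((-½)²)² = (¼)² = 1/16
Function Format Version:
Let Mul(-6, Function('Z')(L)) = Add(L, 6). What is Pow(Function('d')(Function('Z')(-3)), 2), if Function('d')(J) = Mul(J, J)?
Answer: Rational(1, 16) ≈ 0.062500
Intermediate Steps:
Function('Z')(L) = Add(-1, Mul(Rational(-1, 6), L)) (Function('Z')(L) = Mul(Rational(-1, 6), Add(L, 6)) = Mul(Rational(-1, 6), Add(6, L)) = Add(-1, Mul(Rational(-1, 6), L)))
Function('d')(J) = Pow(J, 2)
Pow(Function('d')(Function('Z')(-3)), 2) = Pow(Pow(Add(-1, Mul(Rational(-1, 6), -3)), 2), 2) = Pow(Pow(Add(-1, Rational(1, 2)), 2), 2) = Pow(Pow(Rational(-1, 2), 2), 2) = Pow(Rational(1, 4), 2) = Rational(1, 16)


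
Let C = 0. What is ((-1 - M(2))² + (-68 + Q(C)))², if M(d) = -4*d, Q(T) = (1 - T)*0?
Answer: 361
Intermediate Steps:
Q(T) = 0
((-1 - M(2))² + (-68 + Q(C)))² = ((-1 - (-4)*2)² + (-68 + 0))² = ((-1 - 1*(-8))² - 68)² = ((-1 + 8)² - 68)² = (7² - 68)² = (49 - 68)² = (-19)² = 361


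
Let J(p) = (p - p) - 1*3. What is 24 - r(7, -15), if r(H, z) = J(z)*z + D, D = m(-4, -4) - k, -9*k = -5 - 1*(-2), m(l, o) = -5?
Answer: -47/3 ≈ -15.667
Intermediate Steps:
k = 1/3 (k = -(-5 - 1*(-2))/9 = -(-5 + 2)/9 = -1/9*(-3) = 1/3 ≈ 0.33333)
J(p) = -3 (J(p) = 0 - 3 = -3)
D = -16/3 (D = -5 - 1*1/3 = -5 - 1/3 = -16/3 ≈ -5.3333)
r(H, z) = -16/3 - 3*z (r(H, z) = -3*z - 16/3 = -16/3 - 3*z)
24 - r(7, -15) = 24 - (-16/3 - 3*(-15)) = 24 - (-16/3 + 45) = 24 - 1*119/3 = 24 - 119/3 = -47/3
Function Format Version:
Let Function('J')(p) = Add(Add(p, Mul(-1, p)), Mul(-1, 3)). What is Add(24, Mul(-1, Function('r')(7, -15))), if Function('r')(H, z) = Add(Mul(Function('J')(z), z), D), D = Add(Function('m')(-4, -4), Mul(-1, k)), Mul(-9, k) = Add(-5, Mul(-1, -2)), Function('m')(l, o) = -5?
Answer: Rational(-47, 3) ≈ -15.667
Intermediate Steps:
k = Rational(1, 3) (k = Mul(Rational(-1, 9), Add(-5, Mul(-1, -2))) = Mul(Rational(-1, 9), Add(-5, 2)) = Mul(Rational(-1, 9), -3) = Rational(1, 3) ≈ 0.33333)
Function('J')(p) = -3 (Function('J')(p) = Add(0, -3) = -3)
D = Rational(-16, 3) (D = Add(-5, Mul(-1, Rational(1, 3))) = Add(-5, Rational(-1, 3)) = Rational(-16, 3) ≈ -5.3333)
Function('r')(H, z) = Add(Rational(-16, 3), Mul(-3, z)) (Function('r')(H, z) = Add(Mul(-3, z), Rational(-16, 3)) = Add(Rational(-16, 3), Mul(-3, z)))
Add(24, Mul(-1, Function('r')(7, -15))) = Add(24, Mul(-1, Add(Rational(-16, 3), Mul(-3, -15)))) = Add(24, Mul(-1, Add(Rational(-16, 3), 45))) = Add(24, Mul(-1, Rational(119, 3))) = Add(24, Rational(-119, 3)) = Rational(-47, 3)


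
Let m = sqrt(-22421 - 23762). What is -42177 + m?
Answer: -42177 + I*sqrt(46183) ≈ -42177.0 + 214.9*I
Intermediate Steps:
m = I*sqrt(46183) (m = sqrt(-46183) = I*sqrt(46183) ≈ 214.9*I)
-42177 + m = -42177 + I*sqrt(46183)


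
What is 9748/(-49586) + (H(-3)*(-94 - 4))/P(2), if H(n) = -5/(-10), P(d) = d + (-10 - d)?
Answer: 1166117/247930 ≈ 4.7034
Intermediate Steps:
P(d) = -10
H(n) = ½ (H(n) = -5*(-⅒) = ½)
9748/(-49586) + (H(-3)*(-94 - 4))/P(2) = 9748/(-49586) + ((-94 - 4)/2)/(-10) = 9748*(-1/49586) + ((½)*(-98))*(-⅒) = -4874/24793 - 49*(-⅒) = -4874/24793 + 49/10 = 1166117/247930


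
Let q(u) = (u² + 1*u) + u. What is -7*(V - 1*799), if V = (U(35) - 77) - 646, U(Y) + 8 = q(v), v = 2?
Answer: 10654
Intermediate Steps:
q(u) = u² + 2*u (q(u) = (u² + u) + u = (u + u²) + u = u² + 2*u)
U(Y) = 0 (U(Y) = -8 + 2*(2 + 2) = -8 + 2*4 = -8 + 8 = 0)
V = -723 (V = (0 - 77) - 646 = -77 - 646 = -723)
-7*(V - 1*799) = -7*(-723 - 1*799) = -7*(-723 - 799) = -7*(-1522) = 10654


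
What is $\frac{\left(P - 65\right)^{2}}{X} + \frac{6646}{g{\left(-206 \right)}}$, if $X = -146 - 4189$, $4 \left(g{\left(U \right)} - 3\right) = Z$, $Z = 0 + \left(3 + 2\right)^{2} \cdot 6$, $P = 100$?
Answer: $\frac{3834773}{23409} \approx 163.82$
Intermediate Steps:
$Z = 150$ ($Z = 0 + 5^{2} \cdot 6 = 0 + 25 \cdot 6 = 0 + 150 = 150$)
$g{\left(U \right)} = \frac{81}{2}$ ($g{\left(U \right)} = 3 + \frac{1}{4} \cdot 150 = 3 + \frac{75}{2} = \frac{81}{2}$)
$X = -4335$ ($X = -146 - 4189 = -4335$)
$\frac{\left(P - 65\right)^{2}}{X} + \frac{6646}{g{\left(-206 \right)}} = \frac{\left(100 - 65\right)^{2}}{-4335} + \frac{6646}{\frac{81}{2}} = 35^{2} \left(- \frac{1}{4335}\right) + 6646 \cdot \frac{2}{81} = 1225 \left(- \frac{1}{4335}\right) + \frac{13292}{81} = - \frac{245}{867} + \frac{13292}{81} = \frac{3834773}{23409}$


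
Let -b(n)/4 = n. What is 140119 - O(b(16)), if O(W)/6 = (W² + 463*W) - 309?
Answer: 295189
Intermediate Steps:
b(n) = -4*n
O(W) = -1854 + 6*W² + 2778*W (O(W) = 6*((W² + 463*W) - 309) = 6*(-309 + W² + 463*W) = -1854 + 6*W² + 2778*W)
140119 - O(b(16)) = 140119 - (-1854 + 6*(-4*16)² + 2778*(-4*16)) = 140119 - (-1854 + 6*(-64)² + 2778*(-64)) = 140119 - (-1854 + 6*4096 - 177792) = 140119 - (-1854 + 24576 - 177792) = 140119 - 1*(-155070) = 140119 + 155070 = 295189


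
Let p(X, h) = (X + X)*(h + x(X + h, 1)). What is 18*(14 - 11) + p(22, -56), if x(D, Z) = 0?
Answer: -2410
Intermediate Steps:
p(X, h) = 2*X*h (p(X, h) = (X + X)*(h + 0) = (2*X)*h = 2*X*h)
18*(14 - 11) + p(22, -56) = 18*(14 - 11) + 2*22*(-56) = 18*3 - 2464 = 54 - 2464 = -2410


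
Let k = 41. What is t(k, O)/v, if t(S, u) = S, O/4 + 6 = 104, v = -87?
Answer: -41/87 ≈ -0.47126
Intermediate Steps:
O = 392 (O = -24 + 4*104 = -24 + 416 = 392)
t(k, O)/v = 41/(-87) = 41*(-1/87) = -41/87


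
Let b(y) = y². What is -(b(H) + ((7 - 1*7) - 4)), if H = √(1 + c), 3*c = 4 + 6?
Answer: -⅓ ≈ -0.33333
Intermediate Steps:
c = 10/3 (c = (4 + 6)/3 = (⅓)*10 = 10/3 ≈ 3.3333)
H = √39/3 (H = √(1 + 10/3) = √(13/3) = √39/3 ≈ 2.0817)
-(b(H) + ((7 - 1*7) - 4)) = -((√39/3)² + ((7 - 1*7) - 4)) = -(13/3 + ((7 - 7) - 4)) = -(13/3 + (0 - 4)) = -(13/3 - 4) = -1*⅓ = -⅓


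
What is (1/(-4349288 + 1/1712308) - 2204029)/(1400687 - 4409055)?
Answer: 16414110655593588695/22404281089196930704 ≈ 0.73263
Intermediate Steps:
(1/(-4349288 + 1/1712308) - 2204029)/(1400687 - 4409055) = (1/(-4349288 + 1/1712308) - 2204029)/(-3008368) = (1/(-7447320636703/1712308) - 2204029)*(-1/3008368) = (-1712308/7447320636703 - 2204029)*(-1/3008368) = -16414110655593588695/7447320636703*(-1/3008368) = 16414110655593588695/22404281089196930704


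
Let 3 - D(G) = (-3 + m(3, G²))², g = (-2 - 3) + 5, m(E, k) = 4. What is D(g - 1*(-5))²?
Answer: 4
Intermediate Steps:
g = 0 (g = -5 + 5 = 0)
D(G) = 2 (D(G) = 3 - (-3 + 4)² = 3 - 1*1² = 3 - 1*1 = 3 - 1 = 2)
D(g - 1*(-5))² = 2² = 4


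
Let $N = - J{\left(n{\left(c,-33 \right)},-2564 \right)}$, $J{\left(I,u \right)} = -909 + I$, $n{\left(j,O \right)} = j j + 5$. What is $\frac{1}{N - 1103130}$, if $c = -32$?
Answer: $- \frac{1}{1103250} \approx -9.0641 \cdot 10^{-7}$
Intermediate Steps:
$n{\left(j,O \right)} = 5 + j^{2}$ ($n{\left(j,O \right)} = j^{2} + 5 = 5 + j^{2}$)
$N = -120$ ($N = - (-909 + \left(5 + \left(-32\right)^{2}\right)) = - (-909 + \left(5 + 1024\right)) = - (-909 + 1029) = \left(-1\right) 120 = -120$)
$\frac{1}{N - 1103130} = \frac{1}{-120 - 1103130} = \frac{1}{-1103250} = - \frac{1}{1103250}$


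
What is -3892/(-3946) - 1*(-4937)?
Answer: 9742647/1973 ≈ 4938.0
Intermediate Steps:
-3892/(-3946) - 1*(-4937) = -3892*(-1/3946) + 4937 = 1946/1973 + 4937 = 9742647/1973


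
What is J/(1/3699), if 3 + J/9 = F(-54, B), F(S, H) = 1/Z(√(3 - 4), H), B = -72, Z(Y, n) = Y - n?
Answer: -515444553/5185 - 33291*I/5185 ≈ -99411.0 - 6.4206*I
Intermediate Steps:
F(S, H) = 1/(I - H) (F(S, H) = 1/(√(3 - 4) - H) = 1/(√(-1) - H) = 1/(I - H))
J = -27 - 9*(-72 + I)/5185 (J = -27 + 9*(-1/(-72 - I)) = -27 + 9*(-(-72 + I)/5185) = -27 - 9*(-72 + I)/5185 ≈ -26.875 - 0.0017358*I)
J/(1/3699) = (-139347/5185 - 9*I/5185)/(1/3699) = (-139347/5185 - 9*I/5185)*3699 = -515444553/5185 - 33291*I/5185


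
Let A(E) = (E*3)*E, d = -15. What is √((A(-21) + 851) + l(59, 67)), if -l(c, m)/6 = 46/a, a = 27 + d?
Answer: 3*√239 ≈ 46.379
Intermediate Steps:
a = 12 (a = 27 - 15 = 12)
l(c, m) = -23 (l(c, m) = -276/12 = -6*23/6 = -23)
A(E) = 3*E² (A(E) = (3*E)*E = 3*E²)
√((A(-21) + 851) + l(59, 67)) = √((3*(-21)² + 851) - 23) = √((3*441 + 851) - 23) = √((1323 + 851) - 23) = √(2174 - 23) = √2151 = 3*√239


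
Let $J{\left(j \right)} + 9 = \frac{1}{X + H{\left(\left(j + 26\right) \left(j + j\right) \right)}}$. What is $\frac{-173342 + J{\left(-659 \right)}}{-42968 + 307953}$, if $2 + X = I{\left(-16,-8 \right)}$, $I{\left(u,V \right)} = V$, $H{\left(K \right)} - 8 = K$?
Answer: $- \frac{144625352491}{221074865620} \approx -0.65419$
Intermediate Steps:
$H{\left(K \right)} = 8 + K$
$X = -10$ ($X = -2 - 8 = -10$)
$J{\left(j \right)} = -9 + \frac{1}{-2 + 2 j \left(26 + j\right)}$ ($J{\left(j \right)} = -9 + \frac{1}{-10 + \left(8 + \left(j + 26\right) \left(j + j\right)\right)} = -9 + \frac{1}{-10 + \left(8 + \left(26 + j\right) 2 j\right)} = -9 + \frac{1}{-10 + \left(8 + 2 j \left(26 + j\right)\right)} = -9 + \frac{1}{-2 + 2 j \left(26 + j\right)}$)
$\frac{-173342 + J{\left(-659 \right)}}{-42968 + 307953} = \frac{-173342 + \frac{19 - - 11862 \left(26 - 659\right)}{2 \left(-1 - 659 \left(26 - 659\right)\right)}}{-42968 + 307953} = \frac{-173342 + \frac{19 - \left(-11862\right) \left(-633\right)}{2 \left(-1 - -417147\right)}}{264985} = \left(-173342 + \frac{19 - 7508646}{2 \left(-1 + 417147\right)}\right) \frac{1}{264985} = \left(-173342 + \frac{1}{2} \cdot \frac{1}{417146} \left(-7508627\right)\right) \frac{1}{264985} = \left(-173342 - \frac{7508627}{834292}\right) \frac{1}{264985} = \left(- \frac{144625352491}{834292}\right) \frac{1}{264985} = - \frac{144625352491}{221074865620}$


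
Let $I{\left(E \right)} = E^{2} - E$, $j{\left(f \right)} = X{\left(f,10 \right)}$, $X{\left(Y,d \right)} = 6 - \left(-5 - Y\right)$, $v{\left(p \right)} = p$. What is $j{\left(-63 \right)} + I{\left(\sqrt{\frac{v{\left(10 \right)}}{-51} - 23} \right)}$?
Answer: $- \frac{3835}{51} - \frac{13 i \sqrt{357}}{51} \approx -75.196 - 4.8162 i$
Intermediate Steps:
$X{\left(Y,d \right)} = 11 + Y$ ($X{\left(Y,d \right)} = 6 + \left(5 + Y\right) = 11 + Y$)
$j{\left(f \right)} = 11 + f$
$j{\left(-63 \right)} + I{\left(\sqrt{\frac{v{\left(10 \right)}}{-51} - 23} \right)} = \left(11 - 63\right) + \sqrt{\frac{10}{-51} - 23} \left(-1 + \sqrt{\frac{10}{-51} - 23}\right) = -52 + \sqrt{10 \left(- \frac{1}{51}\right) - 23} \left(-1 + \sqrt{10 \left(- \frac{1}{51}\right) - 23}\right) = -52 + \sqrt{- \frac{10}{51} - 23} \left(-1 + \sqrt{- \frac{10}{51} - 23}\right) = -52 + \sqrt{- \frac{1183}{51}} \left(-1 + \sqrt{- \frac{1183}{51}}\right) = -52 + \frac{13 i \sqrt{357}}{51} \left(-1 + \frac{13 i \sqrt{357}}{51}\right) = -52 + \frac{13 i \sqrt{357} \left(-1 + \frac{13 i \sqrt{357}}{51}\right)}{51}$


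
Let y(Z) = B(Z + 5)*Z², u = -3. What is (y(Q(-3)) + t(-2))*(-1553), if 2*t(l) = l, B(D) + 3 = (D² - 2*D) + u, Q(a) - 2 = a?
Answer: -1553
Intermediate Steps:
Q(a) = 2 + a
B(D) = -6 + D² - 2*D (B(D) = -3 + ((D² - 2*D) - 3) = -3 + (-3 + D² - 2*D) = -6 + D² - 2*D)
t(l) = l/2
y(Z) = Z²*(-16 + (5 + Z)² - 2*Z) (y(Z) = (-6 + (Z + 5)² - 2*(Z + 5))*Z² = (-6 + (5 + Z)² - 2*(5 + Z))*Z² = (-6 + (5 + Z)² + (-10 - 2*Z))*Z² = (-16 + (5 + Z)² - 2*Z)*Z² = Z²*(-16 + (5 + Z)² - 2*Z))
(y(Q(-3)) + t(-2))*(-1553) = ((2 - 3)²*(9 + (2 - 3)² + 8*(2 - 3)) + (½)*(-2))*(-1553) = ((-1)²*(9 + (-1)² + 8*(-1)) - 1)*(-1553) = (1*(9 + 1 - 8) - 1)*(-1553) = (1*2 - 1)*(-1553) = (2 - 1)*(-1553) = 1*(-1553) = -1553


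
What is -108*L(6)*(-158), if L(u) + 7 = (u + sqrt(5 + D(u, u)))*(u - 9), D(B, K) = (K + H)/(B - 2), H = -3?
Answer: -426600 - 25596*sqrt(23) ≈ -5.4935e+5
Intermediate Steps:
D(B, K) = (-3 + K)/(-2 + B) (D(B, K) = (K - 3)/(B - 2) = (-3 + K)/(-2 + B))
L(u) = -7 + (-9 + u)*(u + sqrt(5 + (-3 + u)/(-2 + u))) (L(u) = -7 + (u + sqrt(5 + (-3 + u)/(-2 + u)))*(u - 9) = -7 + (u + sqrt(5 + (-3 + u)/(-2 + u)))*(-9 + u) = -7 + (-9 + u)*(u + sqrt(5 + (-3 + u)/(-2 + u))))
-108*L(6)*(-158) = -108*(-7 + 6**2 - 9*6 - 9*sqrt(-13 + 6*6)/sqrt(-2 + 6) + 6*sqrt((-13 + 6*6)/(-2 + 6)))*(-158) = -108*(-7 + 36 - 54 - 9*sqrt(-13 + 36)/2 + 6*sqrt((-13 + 36)/4))*(-158) = -108*(-7 + 36 - 54 - 9*sqrt(23)/2 + 6*sqrt((1/4)*23))*(-158) = -108*(-7 + 36 - 54 - 9*sqrt(23)/2 + 6*sqrt(23/4))*(-158) = -108*(-7 + 36 - 54 - 9*sqrt(23)/2 + 6*(sqrt(23)/2))*(-158) = -108*(-7 + 36 - 54 - 9*sqrt(23)/2 + 3*sqrt(23))*(-158) = -108*(-25 - 3*sqrt(23)/2)*(-158) = (2700 + 162*sqrt(23))*(-158) = -426600 - 25596*sqrt(23)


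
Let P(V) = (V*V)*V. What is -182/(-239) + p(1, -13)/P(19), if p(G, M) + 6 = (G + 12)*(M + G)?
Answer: 1209620/1639301 ≈ 0.73789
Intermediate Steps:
p(G, M) = -6 + (12 + G)*(G + M) (p(G, M) = -6 + (G + 12)*(M + G) = -6 + (12 + G)*(G + M))
P(V) = V**3 (P(V) = V**2*V = V**3)
-182/(-239) + p(1, -13)/P(19) = -182/(-239) + (-6 + 1**2 + 12*1 + 12*(-13) + 1*(-13))/(19**3) = -182*(-1/239) + (-6 + 1 + 12 - 156 - 13)/6859 = 182/239 - 162*1/6859 = 182/239 - 162/6859 = 1209620/1639301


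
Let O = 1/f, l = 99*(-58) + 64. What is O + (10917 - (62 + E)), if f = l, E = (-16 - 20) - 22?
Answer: 61964013/5678 ≈ 10913.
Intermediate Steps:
E = -58 (E = -36 - 22 = -58)
l = -5678 (l = -5742 + 64 = -5678)
f = -5678
O = -1/5678 (O = 1/(-5678) = -1/5678 ≈ -0.00017612)
O + (10917 - (62 + E)) = -1/5678 + (10917 - (62 - 58)) = -1/5678 + (10917 - 4) = -1/5678 + 10913 = 61964013/5678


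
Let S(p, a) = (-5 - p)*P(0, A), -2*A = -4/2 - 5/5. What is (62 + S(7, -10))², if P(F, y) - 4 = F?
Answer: 196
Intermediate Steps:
A = 3/2 (A = -(-4/2 - 5/5)/2 = -(-4*½ - 5*⅕)/2 = -(-2 - 1)/2 = -½*(-3) = 3/2 ≈ 1.5000)
P(F, y) = 4 + F
S(p, a) = -20 - 4*p (S(p, a) = (-5 - p)*(4 + 0) = (-5 - p)*4 = -20 - 4*p)
(62 + S(7, -10))² = (62 + (-20 - 4*7))² = (62 + (-20 - 28))² = (62 - 48)² = 14² = 196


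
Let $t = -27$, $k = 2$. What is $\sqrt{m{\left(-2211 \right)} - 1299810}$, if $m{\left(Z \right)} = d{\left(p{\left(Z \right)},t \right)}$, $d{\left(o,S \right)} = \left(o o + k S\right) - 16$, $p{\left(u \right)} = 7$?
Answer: $i \sqrt{1299831} \approx 1140.1 i$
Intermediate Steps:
$d{\left(o,S \right)} = -16 + o^{2} + 2 S$ ($d{\left(o,S \right)} = \left(o o + 2 S\right) - 16 = \left(o^{2} + 2 S\right) - 16 = -16 + o^{2} + 2 S$)
$m{\left(Z \right)} = -21$ ($m{\left(Z \right)} = -16 + 7^{2} + 2 \left(-27\right) = -16 + 49 - 54 = -21$)
$\sqrt{m{\left(-2211 \right)} - 1299810} = \sqrt{-21 - 1299810} = \sqrt{-1299831} = i \sqrt{1299831}$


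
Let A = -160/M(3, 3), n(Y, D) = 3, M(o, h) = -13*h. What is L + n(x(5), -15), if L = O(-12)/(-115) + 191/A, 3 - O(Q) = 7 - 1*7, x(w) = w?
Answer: 182271/3680 ≈ 49.530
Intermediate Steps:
O(Q) = 3 (O(Q) = 3 - (7 - 1*7) = 3 - (7 - 7) = 3 - 1*0 = 3 + 0 = 3)
A = 160/39 (A = -160/((-13*3)) = -160/(-39) = -160*(-1/39) = 160/39 ≈ 4.1026)
L = 171231/3680 (L = 3/(-115) + 191/(160/39) = 3*(-1/115) + 191*(39/160) = -3/115 + 7449/160 = 171231/3680 ≈ 46.530)
L + n(x(5), -15) = 171231/3680 + 3 = 182271/3680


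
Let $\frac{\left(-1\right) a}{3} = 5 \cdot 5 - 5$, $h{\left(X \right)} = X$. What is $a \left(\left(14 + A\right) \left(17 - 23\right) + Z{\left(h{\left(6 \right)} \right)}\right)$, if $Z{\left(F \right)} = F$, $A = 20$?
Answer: $11880$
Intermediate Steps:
$a = -60$ ($a = - 3 \left(5 \cdot 5 - 5\right) = - 3 \left(25 - 5\right) = \left(-3\right) 20 = -60$)
$a \left(\left(14 + A\right) \left(17 - 23\right) + Z{\left(h{\left(6 \right)} \right)}\right) = - 60 \left(\left(14 + 20\right) \left(17 - 23\right) + 6\right) = - 60 \left(34 \left(-6\right) + 6\right) = - 60 \left(-204 + 6\right) = \left(-60\right) \left(-198\right) = 11880$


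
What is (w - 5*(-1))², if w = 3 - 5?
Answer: 9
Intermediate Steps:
w = -2
(w - 5*(-1))² = (-2 - 5*(-1))² = (-2 + 5)² = 3² = 9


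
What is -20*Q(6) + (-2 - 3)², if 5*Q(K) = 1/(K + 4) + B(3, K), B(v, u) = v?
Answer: 63/5 ≈ 12.600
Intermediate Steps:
Q(K) = ⅗ + 1/(5*(4 + K)) (Q(K) = (1/(K + 4) + 3)/5 = (1/(4 + K) + 3)/5 = (3 + 1/(4 + K))/5 = ⅗ + 1/(5*(4 + K)))
-20*Q(6) + (-2 - 3)² = -4*(13 + 3*6)/(4 + 6) + (-2 - 3)² = -4*(13 + 18)/10 + (-5)² = -4*31/10 + 25 = -20*31/50 + 25 = -62/5 + 25 = 63/5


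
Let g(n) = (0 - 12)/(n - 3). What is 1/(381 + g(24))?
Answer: 7/2663 ≈ 0.0026286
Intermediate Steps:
g(n) = -12/(-3 + n)
1/(381 + g(24)) = 1/(381 - 12/(-3 + 24)) = 1/(381 - 12/21) = 1/(381 - 12*1/21) = 1/(381 - 4/7) = 1/(2663/7) = 7/2663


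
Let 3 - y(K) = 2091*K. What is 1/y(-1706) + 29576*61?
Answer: 6435802341865/3567249 ≈ 1.8041e+6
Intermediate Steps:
y(K) = 3 - 2091*K
1/y(-1706) + 29576*61 = 1/(3 - 2091*(-1706)) + 29576*61 = 1/(3 + 3567246) + 1804136 = 1/3567249 + 1804136 = 6435802341865/3567249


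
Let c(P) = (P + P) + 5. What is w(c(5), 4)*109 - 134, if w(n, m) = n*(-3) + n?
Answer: -3404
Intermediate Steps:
c(P) = 5 + 2*P (c(P) = 2*P + 5 = 5 + 2*P)
w(n, m) = -2*n (w(n, m) = -3*n + n = -2*n)
w(c(5), 4)*109 - 134 = -2*(5 + 2*5)*109 - 134 = -2*(5 + 10)*109 - 134 = -2*15*109 - 134 = -30*109 - 134 = -3270 - 134 = -3404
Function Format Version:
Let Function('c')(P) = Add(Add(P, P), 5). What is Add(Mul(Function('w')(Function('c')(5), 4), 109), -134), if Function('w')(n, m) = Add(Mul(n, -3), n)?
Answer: -3404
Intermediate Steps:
Function('c')(P) = Add(5, Mul(2, P)) (Function('c')(P) = Add(Mul(2, P), 5) = Add(5, Mul(2, P)))
Function('w')(n, m) = Mul(-2, n) (Function('w')(n, m) = Add(Mul(-3, n), n) = Mul(-2, n))
Add(Mul(Function('w')(Function('c')(5), 4), 109), -134) = Add(Mul(Mul(-2, Add(5, Mul(2, 5))), 109), -134) = Add(Mul(Mul(-2, Add(5, 10)), 109), -134) = Add(Mul(Mul(-2, 15), 109), -134) = Add(Mul(-30, 109), -134) = Add(-3270, -134) = -3404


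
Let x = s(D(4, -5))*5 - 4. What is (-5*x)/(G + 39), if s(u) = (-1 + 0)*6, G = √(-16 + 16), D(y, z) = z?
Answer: 170/39 ≈ 4.3590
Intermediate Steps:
G = 0 (G = √0 = 0)
s(u) = -6 (s(u) = -1*6 = -6)
x = -34 (x = -6*5 - 4 = -30 - 4 = -34)
(-5*x)/(G + 39) = (-5*(-34))/(0 + 39) = 170/39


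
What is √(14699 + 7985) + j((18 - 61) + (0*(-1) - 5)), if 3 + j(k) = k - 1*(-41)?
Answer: -10 + 2*√5671 ≈ 140.61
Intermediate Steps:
j(k) = 38 + k (j(k) = -3 + (k - 1*(-41)) = -3 + (k + 41) = -3 + (41 + k) = 38 + k)
√(14699 + 7985) + j((18 - 61) + (0*(-1) - 5)) = √(14699 + 7985) + (38 + ((18 - 61) + (0*(-1) - 5))) = √22684 + (38 + (-43 + (0 - 5))) = 2*√5671 + (38 + (-43 - 5)) = 2*√5671 + (38 - 48) = 2*√5671 - 10 = -10 + 2*√5671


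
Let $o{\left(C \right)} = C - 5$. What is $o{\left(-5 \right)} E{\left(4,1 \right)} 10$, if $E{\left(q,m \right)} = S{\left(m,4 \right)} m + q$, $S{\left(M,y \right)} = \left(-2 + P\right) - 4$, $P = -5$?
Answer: $700$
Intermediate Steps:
$S{\left(M,y \right)} = -11$ ($S{\left(M,y \right)} = \left(-2 - 5\right) - 4 = -7 - 4 = -11$)
$E{\left(q,m \right)} = q - 11 m$ ($E{\left(q,m \right)} = - 11 m + q = q - 11 m$)
$o{\left(C \right)} = -5 + C$ ($o{\left(C \right)} = C - 5 = -5 + C$)
$o{\left(-5 \right)} E{\left(4,1 \right)} 10 = \left(-5 - 5\right) \left(4 - 11\right) 10 = - 10 \left(4 - 11\right) 10 = \left(-10\right) \left(-7\right) 10 = 70 \cdot 10 = 700$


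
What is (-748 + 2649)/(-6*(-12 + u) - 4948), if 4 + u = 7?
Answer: -1901/4894 ≈ -0.38843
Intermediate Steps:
u = 3 (u = -4 + 7 = 3)
(-748 + 2649)/(-6*(-12 + u) - 4948) = (-748 + 2649)/(-6*(-12 + 3) - 4948) = 1901/(-6*(-9) - 4948) = 1901/(54 - 4948) = 1901/(-4894) = 1901*(-1/4894) = -1901/4894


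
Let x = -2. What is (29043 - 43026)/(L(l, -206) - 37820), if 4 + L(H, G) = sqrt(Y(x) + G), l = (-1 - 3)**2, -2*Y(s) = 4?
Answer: 33055812/89415949 + 13983*I*sqrt(13)/357663796 ≈ 0.36969 + 0.00014096*I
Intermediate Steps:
Y(s) = -2 (Y(s) = -1/2*4 = -2)
l = 16 (l = (-4)**2 = 16)
L(H, G) = -4 + sqrt(-2 + G)
(29043 - 43026)/(L(l, -206) - 37820) = (29043 - 43026)/((-4 + sqrt(-2 - 206)) - 37820) = -13983/((-4 + sqrt(-208)) - 37820) = -13983/((-4 + 4*I*sqrt(13)) - 37820) = -13983/(-37824 + 4*I*sqrt(13))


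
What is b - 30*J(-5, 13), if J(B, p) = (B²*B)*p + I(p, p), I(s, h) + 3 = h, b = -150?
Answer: 48300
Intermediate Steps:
I(s, h) = -3 + h
J(B, p) = -3 + p + p*B³ (J(B, p) = (B²*B)*p + (-3 + p) = B³*p + (-3 + p) = p*B³ + (-3 + p) = -3 + p + p*B³)
b - 30*J(-5, 13) = -150 - 30*(-3 + 13 + 13*(-5)³) = -150 - 30*(-3 + 13 + 13*(-125)) = -150 - 30*(-3 + 13 - 1625) = -150 - 30*(-1615) = -150 + 48450 = 48300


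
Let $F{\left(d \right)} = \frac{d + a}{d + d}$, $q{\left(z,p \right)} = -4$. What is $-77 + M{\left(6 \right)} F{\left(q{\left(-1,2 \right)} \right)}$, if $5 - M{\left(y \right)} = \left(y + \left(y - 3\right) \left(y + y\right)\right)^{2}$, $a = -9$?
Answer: $- \frac{23483}{8} \approx -2935.4$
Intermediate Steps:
$M{\left(y \right)} = 5 - \left(y + 2 y \left(-3 + y\right)\right)^{2}$ ($M{\left(y \right)} = 5 - \left(y + \left(y - 3\right) \left(y + y\right)\right)^{2} = 5 - \left(y + \left(-3 + y\right) 2 y\right)^{2} = 5 - \left(y + 2 y \left(-3 + y\right)\right)^{2}$)
$F{\left(d \right)} = \frac{-9 + d}{2 d}$ ($F{\left(d \right)} = \frac{d - 9}{d + d} = \frac{-9 + d}{2 d}$)
$-77 + M{\left(6 \right)} F{\left(q{\left(-1,2 \right)} \right)} = -77 + \left(5 - 6^{2} \left(-5 + 2 \cdot 6\right)^{2}\right) \frac{-9 - 4}{2 \left(-4\right)} = -77 + \left(5 - 36 \left(-5 + 12\right)^{2}\right) \frac{1}{2} \left(- \frac{1}{4}\right) \left(-13\right) = -77 + \left(5 - 36 \cdot 7^{2}\right) \frac{13}{8} = -77 + \left(5 - 36 \cdot 49\right) \frac{13}{8} = -77 + \left(5 - 1764\right) \frac{13}{8} = -77 - \frac{22867}{8} = - \frac{23483}{8}$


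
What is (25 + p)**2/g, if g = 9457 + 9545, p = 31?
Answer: 1568/9501 ≈ 0.16504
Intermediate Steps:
g = 19002
(25 + p)**2/g = (25 + 31)**2/19002 = 56**2*(1/19002) = 3136*(1/19002) = 1568/9501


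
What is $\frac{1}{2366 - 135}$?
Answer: $\frac{1}{2231} \approx 0.00044823$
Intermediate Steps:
$\frac{1}{2366 - 135} = \frac{1}{2231}$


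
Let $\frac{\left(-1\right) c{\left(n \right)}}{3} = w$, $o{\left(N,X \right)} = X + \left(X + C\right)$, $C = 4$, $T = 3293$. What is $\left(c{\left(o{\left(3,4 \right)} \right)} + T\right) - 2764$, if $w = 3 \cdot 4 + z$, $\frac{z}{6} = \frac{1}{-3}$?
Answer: $499$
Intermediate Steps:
$z = -2$ ($z = \frac{6}{-3} = 6 \left(- \frac{1}{3}\right) = -2$)
$o{\left(N,X \right)} = 4 + 2 X$ ($o{\left(N,X \right)} = X + \left(X + 4\right) = X + \left(4 + X\right) = 4 + 2 X$)
$w = 10$ ($w = 3 \cdot 4 - 2 = 12 - 2 = 10$)
$c{\left(n \right)} = -30$ ($c{\left(n \right)} = \left(-3\right) 10 = -30$)
$\left(c{\left(o{\left(3,4 \right)} \right)} + T\right) - 2764 = \left(-30 + 3293\right) - 2764 = 3263 - 2764 = 499$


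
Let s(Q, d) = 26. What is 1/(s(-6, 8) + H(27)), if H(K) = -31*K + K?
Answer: -1/784 ≈ -0.0012755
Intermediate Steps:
H(K) = -30*K
1/(s(-6, 8) + H(27)) = 1/(26 - 30*27) = 1/(26 - 810) = 1/(-784) = -1/784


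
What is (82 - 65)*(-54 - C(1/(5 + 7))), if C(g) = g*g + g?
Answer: -132413/144 ≈ -919.54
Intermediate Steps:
C(g) = g + g² (C(g) = g² + g = g + g²)
(82 - 65)*(-54 - C(1/(5 + 7))) = (82 - 65)*(-54 - (1 + 1/(5 + 7))/(5 + 7)) = 17*(-54 - (1 + 1/12)/12) = 17*(-54 - 13/(12*12)) = 17*(-54 - 1*13/144) = 17*(-54 - 13/144) = 17*(-7789/144) = -132413/144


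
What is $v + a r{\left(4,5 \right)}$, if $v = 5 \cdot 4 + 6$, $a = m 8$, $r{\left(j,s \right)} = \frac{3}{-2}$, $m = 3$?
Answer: $-10$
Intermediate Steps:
$r{\left(j,s \right)} = - \frac{3}{2}$ ($r{\left(j,s \right)} = 3 \left(- \frac{1}{2}\right) = - \frac{3}{2}$)
$a = 24$ ($a = 3 \cdot 8 = 24$)
$v = 26$ ($v = 20 + 6 = 26$)
$v + a r{\left(4,5 \right)} = 26 + 24 \left(- \frac{3}{2}\right) = 26 - 36 = -10$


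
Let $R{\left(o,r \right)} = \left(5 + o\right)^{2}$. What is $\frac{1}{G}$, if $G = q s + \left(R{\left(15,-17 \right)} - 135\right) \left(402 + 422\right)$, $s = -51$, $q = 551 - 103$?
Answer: $\frac{1}{195512} \approx 5.1148 \cdot 10^{-6}$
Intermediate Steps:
$q = 448$ ($q = 551 - 103 = 448$)
$G = 195512$ ($G = 448 \left(-51\right) + \left(\left(5 + 15\right)^{2} - 135\right) \left(402 + 422\right) = -22848 + \left(20^{2} - 135\right) 824 = -22848 + \left(400 - 135\right) 824 = -22848 + 265 \cdot 824 = -22848 + 218360 = 195512$)
$\frac{1}{G} = \frac{1}{195512}$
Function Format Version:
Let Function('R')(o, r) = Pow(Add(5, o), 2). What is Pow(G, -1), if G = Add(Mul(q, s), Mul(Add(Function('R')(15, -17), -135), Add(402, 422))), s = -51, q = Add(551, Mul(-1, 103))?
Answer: Rational(1, 195512) ≈ 5.1148e-6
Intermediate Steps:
q = 448 (q = Add(551, -103) = 448)
G = 195512 (G = Add(Mul(448, -51), Mul(Add(Pow(Add(5, 15), 2), -135), Add(402, 422))) = Add(-22848, Mul(Add(Pow(20, 2), -135), 824)) = Add(-22848, Mul(Add(400, -135), 824)) = Add(-22848, Mul(265, 824)) = Add(-22848, 218360) = 195512)
Pow(G, -1) = Pow(195512, -1) = Rational(1, 195512)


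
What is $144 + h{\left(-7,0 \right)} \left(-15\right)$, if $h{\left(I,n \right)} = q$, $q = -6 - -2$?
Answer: $204$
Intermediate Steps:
$q = -4$ ($q = -6 + 2 = -4$)
$h{\left(I,n \right)} = -4$
$144 + h{\left(-7,0 \right)} \left(-15\right) = 144 - -60 = 144 + 60 = 204$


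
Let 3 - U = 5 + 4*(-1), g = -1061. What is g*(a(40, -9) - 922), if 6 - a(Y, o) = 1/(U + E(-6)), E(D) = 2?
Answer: 3888565/4 ≈ 9.7214e+5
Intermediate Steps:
U = 2 (U = 3 - (5 + 4*(-1)) = 3 - (5 - 4) = 3 - 1*1 = 3 - 1 = 2)
a(Y, o) = 23/4 (a(Y, o) = 6 - 1/(2 + 2) = 6 - 1/4 = 6 - 1*¼ = 6 - ¼ = 23/4)
g*(a(40, -9) - 922) = -1061*(23/4 - 922) = -1061*(-3665/4) = 3888565/4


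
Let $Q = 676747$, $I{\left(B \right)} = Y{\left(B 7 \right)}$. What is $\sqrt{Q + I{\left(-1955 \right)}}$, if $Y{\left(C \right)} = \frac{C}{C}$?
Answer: $2 \sqrt{169187} \approx 822.65$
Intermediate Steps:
$Y{\left(C \right)} = 1$
$I{\left(B \right)} = 1$
$\sqrt{Q + I{\left(-1955 \right)}} = \sqrt{676747 + 1} = \sqrt{676748} = 2 \sqrt{169187}$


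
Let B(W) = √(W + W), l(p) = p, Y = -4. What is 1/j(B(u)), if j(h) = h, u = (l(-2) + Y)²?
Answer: √2/12 ≈ 0.11785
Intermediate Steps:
u = 36 (u = (-2 - 4)² = (-6)² = 36)
B(W) = √2*√W (B(W) = √(2*W) = √2*√W)
1/j(B(u)) = 1/(√2*√36) = 1/(√2*6) = 1/(6*√2) = √2/12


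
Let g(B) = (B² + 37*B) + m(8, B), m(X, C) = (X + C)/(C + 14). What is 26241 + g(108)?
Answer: 2556019/61 ≈ 41902.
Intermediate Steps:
m(X, C) = (C + X)/(14 + C)
g(B) = B² + 37*B + (8 + B)/(14 + B) (g(B) = (B² + 37*B) + (B + 8)/(14 + B) = (B² + 37*B) + (8 + B)/(14 + B) = B² + 37*B + (8 + B)/(14 + B))
26241 + g(108) = 26241 + (8 + 108 + 108*(14 + 108)*(37 + 108))/(14 + 108) = 26241 + (8 + 108 + 108*122*145)/122 = 26241 + (8 + 108 + 1910520)/122 = 26241 + (1/122)*1910636 = 26241 + 955318/61 = 2556019/61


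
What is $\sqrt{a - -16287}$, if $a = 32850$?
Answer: $\sqrt{49137} \approx 221.67$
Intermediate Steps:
$\sqrt{a - -16287} = \sqrt{32850 - -16287} = \sqrt{32850 + \left(-2592 + 18879\right)} = \sqrt{32850 + 16287} = \sqrt{49137}$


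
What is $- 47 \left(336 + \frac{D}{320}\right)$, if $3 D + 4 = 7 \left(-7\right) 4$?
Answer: $- \frac{378773}{24} \approx -15782.0$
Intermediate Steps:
$D = - \frac{200}{3}$ ($D = - \frac{4}{3} + \frac{7 \left(-7\right) 4}{3} = - \frac{4}{3} + \frac{\left(-49\right) 4}{3} = - \frac{4}{3} + \frac{1}{3} \left(-196\right) = - \frac{4}{3} - \frac{196}{3} = - \frac{200}{3} \approx -66.667$)
$- 47 \left(336 + \frac{D}{320}\right) = - 47 \left(336 - \frac{200}{3 \cdot 320}\right) = - 47 \left(336 - \frac{5}{24}\right) = \left(-47\right) \frac{8059}{24} = - \frac{378773}{24}$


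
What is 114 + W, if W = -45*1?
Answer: 69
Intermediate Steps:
W = -45
114 + W = 114 - 45 = 69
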